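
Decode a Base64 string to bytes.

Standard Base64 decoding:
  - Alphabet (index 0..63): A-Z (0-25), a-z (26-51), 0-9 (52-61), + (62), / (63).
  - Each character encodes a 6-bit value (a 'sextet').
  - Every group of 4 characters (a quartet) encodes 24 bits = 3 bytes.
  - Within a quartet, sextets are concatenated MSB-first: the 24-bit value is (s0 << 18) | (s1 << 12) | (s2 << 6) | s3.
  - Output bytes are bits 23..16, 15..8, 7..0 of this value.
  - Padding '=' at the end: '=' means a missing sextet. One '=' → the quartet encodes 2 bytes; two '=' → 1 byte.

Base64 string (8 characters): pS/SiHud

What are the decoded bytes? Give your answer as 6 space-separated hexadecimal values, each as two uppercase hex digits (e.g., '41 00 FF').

Answer: A5 2F D2 88 7B 9D

Derivation:
After char 0 ('p'=41): chars_in_quartet=1 acc=0x29 bytes_emitted=0
After char 1 ('S'=18): chars_in_quartet=2 acc=0xA52 bytes_emitted=0
After char 2 ('/'=63): chars_in_quartet=3 acc=0x294BF bytes_emitted=0
After char 3 ('S'=18): chars_in_quartet=4 acc=0xA52FD2 -> emit A5 2F D2, reset; bytes_emitted=3
After char 4 ('i'=34): chars_in_quartet=1 acc=0x22 bytes_emitted=3
After char 5 ('H'=7): chars_in_quartet=2 acc=0x887 bytes_emitted=3
After char 6 ('u'=46): chars_in_quartet=3 acc=0x221EE bytes_emitted=3
After char 7 ('d'=29): chars_in_quartet=4 acc=0x887B9D -> emit 88 7B 9D, reset; bytes_emitted=6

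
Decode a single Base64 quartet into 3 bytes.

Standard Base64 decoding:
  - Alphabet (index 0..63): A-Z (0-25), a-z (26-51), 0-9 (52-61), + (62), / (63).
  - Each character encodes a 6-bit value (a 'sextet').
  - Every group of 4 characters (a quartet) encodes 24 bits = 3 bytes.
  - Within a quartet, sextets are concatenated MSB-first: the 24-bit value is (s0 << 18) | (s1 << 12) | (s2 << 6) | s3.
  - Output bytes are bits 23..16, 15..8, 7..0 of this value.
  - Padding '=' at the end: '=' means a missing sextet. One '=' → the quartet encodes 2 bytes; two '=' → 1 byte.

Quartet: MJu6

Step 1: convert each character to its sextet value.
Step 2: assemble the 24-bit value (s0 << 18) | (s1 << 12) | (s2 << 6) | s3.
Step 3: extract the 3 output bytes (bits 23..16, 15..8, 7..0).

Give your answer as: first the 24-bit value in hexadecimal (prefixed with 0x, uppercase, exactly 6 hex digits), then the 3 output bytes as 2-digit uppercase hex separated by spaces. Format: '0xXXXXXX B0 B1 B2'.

Sextets: M=12, J=9, u=46, 6=58
24-bit: (12<<18) | (9<<12) | (46<<6) | 58
      = 0x300000 | 0x009000 | 0x000B80 | 0x00003A
      = 0x309BBA
Bytes: (v>>16)&0xFF=30, (v>>8)&0xFF=9B, v&0xFF=BA

Answer: 0x309BBA 30 9B BA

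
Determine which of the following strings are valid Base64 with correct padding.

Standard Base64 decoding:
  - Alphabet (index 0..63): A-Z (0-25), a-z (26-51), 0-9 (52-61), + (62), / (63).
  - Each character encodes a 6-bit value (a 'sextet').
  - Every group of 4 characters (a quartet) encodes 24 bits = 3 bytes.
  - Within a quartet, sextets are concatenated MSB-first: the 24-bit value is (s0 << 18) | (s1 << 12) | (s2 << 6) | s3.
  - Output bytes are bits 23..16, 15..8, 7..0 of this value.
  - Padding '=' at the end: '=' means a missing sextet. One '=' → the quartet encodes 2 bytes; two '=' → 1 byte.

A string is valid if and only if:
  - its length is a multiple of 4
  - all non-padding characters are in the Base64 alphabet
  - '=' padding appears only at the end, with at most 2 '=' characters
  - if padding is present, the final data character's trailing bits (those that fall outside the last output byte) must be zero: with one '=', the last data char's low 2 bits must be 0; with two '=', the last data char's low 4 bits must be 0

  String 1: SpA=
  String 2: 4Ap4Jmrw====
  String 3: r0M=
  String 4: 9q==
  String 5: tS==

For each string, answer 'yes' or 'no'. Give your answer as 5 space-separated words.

String 1: 'SpA=' → valid
String 2: '4Ap4Jmrw====' → invalid (4 pad chars (max 2))
String 3: 'r0M=' → valid
String 4: '9q==' → invalid (bad trailing bits)
String 5: 'tS==' → invalid (bad trailing bits)

Answer: yes no yes no no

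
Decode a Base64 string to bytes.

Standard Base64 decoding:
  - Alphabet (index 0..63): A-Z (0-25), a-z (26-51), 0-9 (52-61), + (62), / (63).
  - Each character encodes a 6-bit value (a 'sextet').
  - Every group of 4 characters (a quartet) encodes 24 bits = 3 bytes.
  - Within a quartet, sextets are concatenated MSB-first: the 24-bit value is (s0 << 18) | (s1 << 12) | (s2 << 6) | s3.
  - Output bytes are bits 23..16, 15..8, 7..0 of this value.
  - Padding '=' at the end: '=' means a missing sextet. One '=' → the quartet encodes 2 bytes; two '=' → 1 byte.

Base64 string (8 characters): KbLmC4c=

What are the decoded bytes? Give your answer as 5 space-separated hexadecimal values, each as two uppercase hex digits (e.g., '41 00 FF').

After char 0 ('K'=10): chars_in_quartet=1 acc=0xA bytes_emitted=0
After char 1 ('b'=27): chars_in_quartet=2 acc=0x29B bytes_emitted=0
After char 2 ('L'=11): chars_in_quartet=3 acc=0xA6CB bytes_emitted=0
After char 3 ('m'=38): chars_in_quartet=4 acc=0x29B2E6 -> emit 29 B2 E6, reset; bytes_emitted=3
After char 4 ('C'=2): chars_in_quartet=1 acc=0x2 bytes_emitted=3
After char 5 ('4'=56): chars_in_quartet=2 acc=0xB8 bytes_emitted=3
After char 6 ('c'=28): chars_in_quartet=3 acc=0x2E1C bytes_emitted=3
Padding '=': partial quartet acc=0x2E1C -> emit 0B 87; bytes_emitted=5

Answer: 29 B2 E6 0B 87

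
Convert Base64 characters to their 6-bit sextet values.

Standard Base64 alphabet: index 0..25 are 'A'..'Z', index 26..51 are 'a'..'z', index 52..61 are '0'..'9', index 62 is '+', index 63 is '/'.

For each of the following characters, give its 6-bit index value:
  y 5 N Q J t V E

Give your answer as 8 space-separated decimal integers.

Answer: 50 57 13 16 9 45 21 4

Derivation:
'y': a..z range, 26 + ord('y') − ord('a') = 50
'5': 0..9 range, 52 + ord('5') − ord('0') = 57
'N': A..Z range, ord('N') − ord('A') = 13
'Q': A..Z range, ord('Q') − ord('A') = 16
'J': A..Z range, ord('J') − ord('A') = 9
't': a..z range, 26 + ord('t') − ord('a') = 45
'V': A..Z range, ord('V') − ord('A') = 21
'E': A..Z range, ord('E') − ord('A') = 4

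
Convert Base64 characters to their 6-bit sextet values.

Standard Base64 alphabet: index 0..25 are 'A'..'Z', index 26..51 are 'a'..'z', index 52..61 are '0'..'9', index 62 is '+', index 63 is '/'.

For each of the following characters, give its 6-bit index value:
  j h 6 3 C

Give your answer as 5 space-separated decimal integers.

'j': a..z range, 26 + ord('j') − ord('a') = 35
'h': a..z range, 26 + ord('h') − ord('a') = 33
'6': 0..9 range, 52 + ord('6') − ord('0') = 58
'3': 0..9 range, 52 + ord('3') − ord('0') = 55
'C': A..Z range, ord('C') − ord('A') = 2

Answer: 35 33 58 55 2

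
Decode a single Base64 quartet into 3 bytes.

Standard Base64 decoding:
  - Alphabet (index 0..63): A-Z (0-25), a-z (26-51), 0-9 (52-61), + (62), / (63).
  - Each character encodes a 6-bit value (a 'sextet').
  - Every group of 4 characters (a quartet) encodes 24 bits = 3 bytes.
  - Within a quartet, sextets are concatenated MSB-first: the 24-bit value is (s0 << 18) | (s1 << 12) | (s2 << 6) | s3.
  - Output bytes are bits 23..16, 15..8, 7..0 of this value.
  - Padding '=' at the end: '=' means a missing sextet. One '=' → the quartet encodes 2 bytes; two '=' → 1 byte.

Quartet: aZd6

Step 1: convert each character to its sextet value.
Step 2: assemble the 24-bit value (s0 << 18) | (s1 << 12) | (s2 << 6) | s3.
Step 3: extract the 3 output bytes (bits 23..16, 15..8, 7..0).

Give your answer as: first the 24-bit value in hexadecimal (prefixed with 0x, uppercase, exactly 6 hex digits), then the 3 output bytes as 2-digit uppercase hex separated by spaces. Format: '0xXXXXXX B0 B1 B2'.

Sextets: a=26, Z=25, d=29, 6=58
24-bit: (26<<18) | (25<<12) | (29<<6) | 58
      = 0x680000 | 0x019000 | 0x000740 | 0x00003A
      = 0x69977A
Bytes: (v>>16)&0xFF=69, (v>>8)&0xFF=97, v&0xFF=7A

Answer: 0x69977A 69 97 7A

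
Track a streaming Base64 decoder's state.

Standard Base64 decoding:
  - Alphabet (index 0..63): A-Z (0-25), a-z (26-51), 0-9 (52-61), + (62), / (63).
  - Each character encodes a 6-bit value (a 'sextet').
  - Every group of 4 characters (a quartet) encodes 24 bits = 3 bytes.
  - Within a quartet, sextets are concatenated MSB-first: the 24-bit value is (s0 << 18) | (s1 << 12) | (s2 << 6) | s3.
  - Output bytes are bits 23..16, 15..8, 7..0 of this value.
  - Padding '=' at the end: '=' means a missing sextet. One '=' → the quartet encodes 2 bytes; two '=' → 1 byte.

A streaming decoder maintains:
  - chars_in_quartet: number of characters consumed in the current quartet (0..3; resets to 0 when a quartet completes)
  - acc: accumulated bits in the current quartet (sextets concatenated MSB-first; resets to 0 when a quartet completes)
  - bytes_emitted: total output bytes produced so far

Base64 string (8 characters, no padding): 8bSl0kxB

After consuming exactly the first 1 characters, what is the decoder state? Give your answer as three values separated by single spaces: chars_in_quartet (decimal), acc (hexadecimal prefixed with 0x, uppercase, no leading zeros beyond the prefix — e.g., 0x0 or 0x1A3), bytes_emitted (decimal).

Answer: 1 0x3C 0

Derivation:
After char 0 ('8'=60): chars_in_quartet=1 acc=0x3C bytes_emitted=0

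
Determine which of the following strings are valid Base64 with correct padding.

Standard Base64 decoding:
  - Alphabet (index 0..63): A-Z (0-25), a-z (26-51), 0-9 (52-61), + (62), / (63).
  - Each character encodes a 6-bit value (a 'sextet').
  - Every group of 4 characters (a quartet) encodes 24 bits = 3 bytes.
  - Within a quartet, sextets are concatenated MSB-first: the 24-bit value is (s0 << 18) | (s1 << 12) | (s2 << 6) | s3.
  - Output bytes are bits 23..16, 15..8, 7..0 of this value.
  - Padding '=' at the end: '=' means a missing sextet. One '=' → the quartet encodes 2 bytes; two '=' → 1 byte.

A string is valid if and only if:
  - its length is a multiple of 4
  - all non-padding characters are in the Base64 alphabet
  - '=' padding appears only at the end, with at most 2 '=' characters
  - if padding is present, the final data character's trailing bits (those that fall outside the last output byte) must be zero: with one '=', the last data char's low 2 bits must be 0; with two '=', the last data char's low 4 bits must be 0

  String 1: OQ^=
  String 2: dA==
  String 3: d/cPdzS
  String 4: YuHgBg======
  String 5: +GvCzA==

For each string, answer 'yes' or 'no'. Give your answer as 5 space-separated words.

String 1: 'OQ^=' → invalid (bad char(s): ['^'])
String 2: 'dA==' → valid
String 3: 'd/cPdzS' → invalid (len=7 not mult of 4)
String 4: 'YuHgBg======' → invalid (6 pad chars (max 2))
String 5: '+GvCzA==' → valid

Answer: no yes no no yes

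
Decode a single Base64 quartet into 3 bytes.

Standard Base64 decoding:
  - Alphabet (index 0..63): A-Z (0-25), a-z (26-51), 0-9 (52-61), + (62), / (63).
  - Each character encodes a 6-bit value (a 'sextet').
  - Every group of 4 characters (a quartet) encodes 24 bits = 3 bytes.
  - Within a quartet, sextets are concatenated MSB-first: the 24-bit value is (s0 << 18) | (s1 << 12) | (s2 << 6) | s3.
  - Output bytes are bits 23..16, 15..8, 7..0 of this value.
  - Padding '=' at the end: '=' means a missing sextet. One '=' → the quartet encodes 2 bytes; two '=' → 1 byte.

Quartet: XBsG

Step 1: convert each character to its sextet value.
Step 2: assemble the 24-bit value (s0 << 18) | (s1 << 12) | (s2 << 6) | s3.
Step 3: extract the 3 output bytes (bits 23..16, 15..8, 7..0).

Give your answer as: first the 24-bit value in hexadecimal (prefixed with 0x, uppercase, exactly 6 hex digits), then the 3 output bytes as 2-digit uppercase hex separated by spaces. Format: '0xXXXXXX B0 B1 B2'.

Sextets: X=23, B=1, s=44, G=6
24-bit: (23<<18) | (1<<12) | (44<<6) | 6
      = 0x5C0000 | 0x001000 | 0x000B00 | 0x000006
      = 0x5C1B06
Bytes: (v>>16)&0xFF=5C, (v>>8)&0xFF=1B, v&0xFF=06

Answer: 0x5C1B06 5C 1B 06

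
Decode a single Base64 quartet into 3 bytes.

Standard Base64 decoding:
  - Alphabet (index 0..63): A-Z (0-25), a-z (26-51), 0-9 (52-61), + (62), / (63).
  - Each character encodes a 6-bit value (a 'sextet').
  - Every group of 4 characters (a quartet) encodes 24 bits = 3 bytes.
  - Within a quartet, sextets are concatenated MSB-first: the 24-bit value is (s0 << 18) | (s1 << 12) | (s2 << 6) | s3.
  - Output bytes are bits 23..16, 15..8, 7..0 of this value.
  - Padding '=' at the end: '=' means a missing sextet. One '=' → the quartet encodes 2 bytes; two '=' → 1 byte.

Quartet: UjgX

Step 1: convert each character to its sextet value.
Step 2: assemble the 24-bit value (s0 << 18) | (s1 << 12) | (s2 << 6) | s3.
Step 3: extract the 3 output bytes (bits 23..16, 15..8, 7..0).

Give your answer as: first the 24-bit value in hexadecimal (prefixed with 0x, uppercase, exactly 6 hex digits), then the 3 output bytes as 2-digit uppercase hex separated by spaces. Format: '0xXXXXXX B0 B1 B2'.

Sextets: U=20, j=35, g=32, X=23
24-bit: (20<<18) | (35<<12) | (32<<6) | 23
      = 0x500000 | 0x023000 | 0x000800 | 0x000017
      = 0x523817
Bytes: (v>>16)&0xFF=52, (v>>8)&0xFF=38, v&0xFF=17

Answer: 0x523817 52 38 17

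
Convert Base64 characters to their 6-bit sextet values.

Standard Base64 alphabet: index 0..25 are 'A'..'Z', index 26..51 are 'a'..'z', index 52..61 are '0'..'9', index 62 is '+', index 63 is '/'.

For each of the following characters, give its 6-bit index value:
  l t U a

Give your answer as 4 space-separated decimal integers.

Answer: 37 45 20 26

Derivation:
'l': a..z range, 26 + ord('l') − ord('a') = 37
't': a..z range, 26 + ord('t') − ord('a') = 45
'U': A..Z range, ord('U') − ord('A') = 20
'a': a..z range, 26 + ord('a') − ord('a') = 26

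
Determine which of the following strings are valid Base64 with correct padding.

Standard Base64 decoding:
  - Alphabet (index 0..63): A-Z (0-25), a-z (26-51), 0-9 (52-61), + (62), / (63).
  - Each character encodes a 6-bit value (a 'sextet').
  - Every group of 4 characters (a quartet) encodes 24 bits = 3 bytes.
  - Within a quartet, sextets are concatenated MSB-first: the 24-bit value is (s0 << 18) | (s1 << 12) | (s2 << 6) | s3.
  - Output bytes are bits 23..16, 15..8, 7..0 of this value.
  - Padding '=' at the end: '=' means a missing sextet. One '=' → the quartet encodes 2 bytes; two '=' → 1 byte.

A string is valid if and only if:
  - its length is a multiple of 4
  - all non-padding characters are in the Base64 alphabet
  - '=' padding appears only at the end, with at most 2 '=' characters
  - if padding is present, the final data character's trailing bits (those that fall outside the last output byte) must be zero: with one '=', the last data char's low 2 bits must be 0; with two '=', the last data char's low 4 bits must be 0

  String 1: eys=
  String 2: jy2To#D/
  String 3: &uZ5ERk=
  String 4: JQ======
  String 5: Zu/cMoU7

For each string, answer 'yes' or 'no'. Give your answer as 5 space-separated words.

Answer: yes no no no yes

Derivation:
String 1: 'eys=' → valid
String 2: 'jy2To#D/' → invalid (bad char(s): ['#'])
String 3: '&uZ5ERk=' → invalid (bad char(s): ['&'])
String 4: 'JQ======' → invalid (6 pad chars (max 2))
String 5: 'Zu/cMoU7' → valid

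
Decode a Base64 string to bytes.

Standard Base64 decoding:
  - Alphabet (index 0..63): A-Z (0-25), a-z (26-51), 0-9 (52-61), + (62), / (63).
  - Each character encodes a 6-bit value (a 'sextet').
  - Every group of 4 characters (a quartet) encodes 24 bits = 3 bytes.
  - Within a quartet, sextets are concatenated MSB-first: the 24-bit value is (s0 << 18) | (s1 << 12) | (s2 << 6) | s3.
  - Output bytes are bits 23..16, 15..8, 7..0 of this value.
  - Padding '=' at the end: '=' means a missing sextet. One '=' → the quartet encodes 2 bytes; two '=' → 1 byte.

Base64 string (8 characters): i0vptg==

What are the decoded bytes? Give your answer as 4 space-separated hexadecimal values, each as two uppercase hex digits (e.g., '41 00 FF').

Answer: 8B 4B E9 B6

Derivation:
After char 0 ('i'=34): chars_in_quartet=1 acc=0x22 bytes_emitted=0
After char 1 ('0'=52): chars_in_quartet=2 acc=0x8B4 bytes_emitted=0
After char 2 ('v'=47): chars_in_quartet=3 acc=0x22D2F bytes_emitted=0
After char 3 ('p'=41): chars_in_quartet=4 acc=0x8B4BE9 -> emit 8B 4B E9, reset; bytes_emitted=3
After char 4 ('t'=45): chars_in_quartet=1 acc=0x2D bytes_emitted=3
After char 5 ('g'=32): chars_in_quartet=2 acc=0xB60 bytes_emitted=3
Padding '==': partial quartet acc=0xB60 -> emit B6; bytes_emitted=4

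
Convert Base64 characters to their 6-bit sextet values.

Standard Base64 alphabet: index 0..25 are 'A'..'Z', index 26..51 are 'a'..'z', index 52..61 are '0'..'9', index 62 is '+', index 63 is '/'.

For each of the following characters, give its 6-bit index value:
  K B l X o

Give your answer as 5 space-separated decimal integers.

Answer: 10 1 37 23 40

Derivation:
'K': A..Z range, ord('K') − ord('A') = 10
'B': A..Z range, ord('B') − ord('A') = 1
'l': a..z range, 26 + ord('l') − ord('a') = 37
'X': A..Z range, ord('X') − ord('A') = 23
'o': a..z range, 26 + ord('o') − ord('a') = 40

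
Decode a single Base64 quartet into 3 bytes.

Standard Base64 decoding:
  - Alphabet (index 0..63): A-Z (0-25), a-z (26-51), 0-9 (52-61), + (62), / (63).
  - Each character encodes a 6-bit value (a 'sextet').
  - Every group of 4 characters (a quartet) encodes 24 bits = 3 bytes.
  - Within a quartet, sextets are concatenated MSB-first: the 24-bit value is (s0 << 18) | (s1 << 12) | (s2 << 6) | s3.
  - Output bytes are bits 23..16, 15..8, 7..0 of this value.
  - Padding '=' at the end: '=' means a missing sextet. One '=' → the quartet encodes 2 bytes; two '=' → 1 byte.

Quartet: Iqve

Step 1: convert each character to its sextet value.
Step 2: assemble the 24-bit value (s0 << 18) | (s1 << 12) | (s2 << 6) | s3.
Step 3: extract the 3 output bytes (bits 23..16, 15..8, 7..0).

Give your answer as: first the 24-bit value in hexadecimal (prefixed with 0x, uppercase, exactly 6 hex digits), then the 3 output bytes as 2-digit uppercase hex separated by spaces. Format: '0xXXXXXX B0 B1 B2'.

Answer: 0x22ABDE 22 AB DE

Derivation:
Sextets: I=8, q=42, v=47, e=30
24-bit: (8<<18) | (42<<12) | (47<<6) | 30
      = 0x200000 | 0x02A000 | 0x000BC0 | 0x00001E
      = 0x22ABDE
Bytes: (v>>16)&0xFF=22, (v>>8)&0xFF=AB, v&0xFF=DE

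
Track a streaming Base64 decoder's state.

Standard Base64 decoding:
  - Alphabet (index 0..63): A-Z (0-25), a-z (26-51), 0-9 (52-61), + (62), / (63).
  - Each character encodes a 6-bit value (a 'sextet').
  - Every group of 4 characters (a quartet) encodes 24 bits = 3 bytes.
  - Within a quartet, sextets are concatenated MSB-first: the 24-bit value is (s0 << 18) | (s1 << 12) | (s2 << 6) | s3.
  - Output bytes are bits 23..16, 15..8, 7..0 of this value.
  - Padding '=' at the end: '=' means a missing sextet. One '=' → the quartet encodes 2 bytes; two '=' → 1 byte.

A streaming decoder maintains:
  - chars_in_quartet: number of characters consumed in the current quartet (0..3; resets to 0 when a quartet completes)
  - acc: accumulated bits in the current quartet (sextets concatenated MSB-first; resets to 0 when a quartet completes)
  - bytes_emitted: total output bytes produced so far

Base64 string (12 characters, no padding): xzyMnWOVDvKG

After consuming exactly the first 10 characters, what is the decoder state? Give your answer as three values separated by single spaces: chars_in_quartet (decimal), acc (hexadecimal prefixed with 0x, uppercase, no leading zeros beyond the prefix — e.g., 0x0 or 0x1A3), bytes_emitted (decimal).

After char 0 ('x'=49): chars_in_quartet=1 acc=0x31 bytes_emitted=0
After char 1 ('z'=51): chars_in_quartet=2 acc=0xC73 bytes_emitted=0
After char 2 ('y'=50): chars_in_quartet=3 acc=0x31CF2 bytes_emitted=0
After char 3 ('M'=12): chars_in_quartet=4 acc=0xC73C8C -> emit C7 3C 8C, reset; bytes_emitted=3
After char 4 ('n'=39): chars_in_quartet=1 acc=0x27 bytes_emitted=3
After char 5 ('W'=22): chars_in_quartet=2 acc=0x9D6 bytes_emitted=3
After char 6 ('O'=14): chars_in_quartet=3 acc=0x2758E bytes_emitted=3
After char 7 ('V'=21): chars_in_quartet=4 acc=0x9D6395 -> emit 9D 63 95, reset; bytes_emitted=6
After char 8 ('D'=3): chars_in_quartet=1 acc=0x3 bytes_emitted=6
After char 9 ('v'=47): chars_in_quartet=2 acc=0xEF bytes_emitted=6

Answer: 2 0xEF 6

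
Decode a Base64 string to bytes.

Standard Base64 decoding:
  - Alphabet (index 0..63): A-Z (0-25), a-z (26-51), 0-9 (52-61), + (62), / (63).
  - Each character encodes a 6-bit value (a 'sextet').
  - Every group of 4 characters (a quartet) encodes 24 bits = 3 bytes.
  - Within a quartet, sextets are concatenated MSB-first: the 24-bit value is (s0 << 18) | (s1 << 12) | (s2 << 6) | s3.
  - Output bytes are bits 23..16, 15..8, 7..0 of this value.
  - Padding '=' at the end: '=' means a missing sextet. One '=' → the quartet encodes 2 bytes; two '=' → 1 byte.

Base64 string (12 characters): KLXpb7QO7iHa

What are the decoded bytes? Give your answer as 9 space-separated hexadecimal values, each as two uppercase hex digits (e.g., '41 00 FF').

Answer: 28 B5 E9 6F B4 0E EE 21 DA

Derivation:
After char 0 ('K'=10): chars_in_quartet=1 acc=0xA bytes_emitted=0
After char 1 ('L'=11): chars_in_quartet=2 acc=0x28B bytes_emitted=0
After char 2 ('X'=23): chars_in_quartet=3 acc=0xA2D7 bytes_emitted=0
After char 3 ('p'=41): chars_in_quartet=4 acc=0x28B5E9 -> emit 28 B5 E9, reset; bytes_emitted=3
After char 4 ('b'=27): chars_in_quartet=1 acc=0x1B bytes_emitted=3
After char 5 ('7'=59): chars_in_quartet=2 acc=0x6FB bytes_emitted=3
After char 6 ('Q'=16): chars_in_quartet=3 acc=0x1BED0 bytes_emitted=3
After char 7 ('O'=14): chars_in_quartet=4 acc=0x6FB40E -> emit 6F B4 0E, reset; bytes_emitted=6
After char 8 ('7'=59): chars_in_quartet=1 acc=0x3B bytes_emitted=6
After char 9 ('i'=34): chars_in_quartet=2 acc=0xEE2 bytes_emitted=6
After char 10 ('H'=7): chars_in_quartet=3 acc=0x3B887 bytes_emitted=6
After char 11 ('a'=26): chars_in_quartet=4 acc=0xEE21DA -> emit EE 21 DA, reset; bytes_emitted=9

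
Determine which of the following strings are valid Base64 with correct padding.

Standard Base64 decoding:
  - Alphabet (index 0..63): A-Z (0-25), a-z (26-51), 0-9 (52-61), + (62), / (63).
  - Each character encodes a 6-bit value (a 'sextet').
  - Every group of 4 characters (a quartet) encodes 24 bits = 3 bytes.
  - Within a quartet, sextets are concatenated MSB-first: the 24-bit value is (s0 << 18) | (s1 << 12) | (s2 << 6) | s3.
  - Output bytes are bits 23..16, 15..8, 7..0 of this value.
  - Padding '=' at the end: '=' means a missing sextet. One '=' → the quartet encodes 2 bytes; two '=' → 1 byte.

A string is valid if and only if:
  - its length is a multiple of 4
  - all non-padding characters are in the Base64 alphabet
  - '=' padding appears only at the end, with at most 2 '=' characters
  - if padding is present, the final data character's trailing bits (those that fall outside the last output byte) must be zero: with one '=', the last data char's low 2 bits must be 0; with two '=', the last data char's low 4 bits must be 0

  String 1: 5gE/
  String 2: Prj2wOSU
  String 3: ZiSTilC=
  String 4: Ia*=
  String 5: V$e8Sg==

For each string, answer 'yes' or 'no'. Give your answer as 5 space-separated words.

Answer: yes yes no no no

Derivation:
String 1: '5gE/' → valid
String 2: 'Prj2wOSU' → valid
String 3: 'ZiSTilC=' → invalid (bad trailing bits)
String 4: 'Ia*=' → invalid (bad char(s): ['*'])
String 5: 'V$e8Sg==' → invalid (bad char(s): ['$'])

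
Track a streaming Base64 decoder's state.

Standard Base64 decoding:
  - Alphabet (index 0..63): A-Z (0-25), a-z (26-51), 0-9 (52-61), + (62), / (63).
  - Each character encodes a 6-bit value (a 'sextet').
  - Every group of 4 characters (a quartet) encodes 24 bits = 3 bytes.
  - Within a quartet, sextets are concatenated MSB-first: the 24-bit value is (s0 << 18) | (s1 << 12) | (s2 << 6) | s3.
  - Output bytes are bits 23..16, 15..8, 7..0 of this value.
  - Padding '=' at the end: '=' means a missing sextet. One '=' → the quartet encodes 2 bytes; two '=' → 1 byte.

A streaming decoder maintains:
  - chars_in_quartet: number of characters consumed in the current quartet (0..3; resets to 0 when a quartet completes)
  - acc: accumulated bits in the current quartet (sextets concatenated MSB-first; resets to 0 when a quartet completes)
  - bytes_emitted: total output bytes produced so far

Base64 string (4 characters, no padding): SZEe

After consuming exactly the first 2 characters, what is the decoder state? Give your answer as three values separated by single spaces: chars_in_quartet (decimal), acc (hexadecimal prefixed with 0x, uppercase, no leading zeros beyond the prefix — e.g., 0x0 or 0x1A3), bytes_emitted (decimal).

Answer: 2 0x499 0

Derivation:
After char 0 ('S'=18): chars_in_quartet=1 acc=0x12 bytes_emitted=0
After char 1 ('Z'=25): chars_in_quartet=2 acc=0x499 bytes_emitted=0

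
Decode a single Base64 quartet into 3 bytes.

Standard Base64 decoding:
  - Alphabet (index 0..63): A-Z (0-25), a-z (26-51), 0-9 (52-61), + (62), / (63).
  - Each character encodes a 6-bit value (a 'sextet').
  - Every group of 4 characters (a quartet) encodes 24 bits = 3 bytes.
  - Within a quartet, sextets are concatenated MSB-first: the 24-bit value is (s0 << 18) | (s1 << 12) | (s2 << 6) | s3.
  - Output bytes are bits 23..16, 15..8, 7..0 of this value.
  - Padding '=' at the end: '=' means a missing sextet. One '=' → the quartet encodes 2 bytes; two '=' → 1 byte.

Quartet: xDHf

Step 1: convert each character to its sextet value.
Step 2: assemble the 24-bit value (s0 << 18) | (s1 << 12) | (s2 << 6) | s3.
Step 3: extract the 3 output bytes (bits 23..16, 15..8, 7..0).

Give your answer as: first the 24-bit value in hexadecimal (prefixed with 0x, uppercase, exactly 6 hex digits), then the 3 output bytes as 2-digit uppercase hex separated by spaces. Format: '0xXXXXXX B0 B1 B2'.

Answer: 0xC431DF C4 31 DF

Derivation:
Sextets: x=49, D=3, H=7, f=31
24-bit: (49<<18) | (3<<12) | (7<<6) | 31
      = 0xC40000 | 0x003000 | 0x0001C0 | 0x00001F
      = 0xC431DF
Bytes: (v>>16)&0xFF=C4, (v>>8)&0xFF=31, v&0xFF=DF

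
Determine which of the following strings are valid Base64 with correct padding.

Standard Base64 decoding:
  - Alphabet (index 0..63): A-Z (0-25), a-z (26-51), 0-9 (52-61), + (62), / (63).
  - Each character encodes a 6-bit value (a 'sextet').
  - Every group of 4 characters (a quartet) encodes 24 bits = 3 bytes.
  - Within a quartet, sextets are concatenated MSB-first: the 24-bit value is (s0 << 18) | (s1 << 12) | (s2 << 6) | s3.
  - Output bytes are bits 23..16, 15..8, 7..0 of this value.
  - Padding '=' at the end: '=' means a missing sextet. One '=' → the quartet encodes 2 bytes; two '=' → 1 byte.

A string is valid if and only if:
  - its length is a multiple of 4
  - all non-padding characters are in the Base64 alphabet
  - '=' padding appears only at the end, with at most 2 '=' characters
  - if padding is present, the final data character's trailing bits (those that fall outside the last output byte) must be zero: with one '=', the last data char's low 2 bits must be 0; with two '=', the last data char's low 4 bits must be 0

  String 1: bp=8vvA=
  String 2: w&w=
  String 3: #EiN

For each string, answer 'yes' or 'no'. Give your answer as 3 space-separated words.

Answer: no no no

Derivation:
String 1: 'bp=8vvA=' → invalid (bad char(s): ['=']; '=' in middle)
String 2: 'w&w=' → invalid (bad char(s): ['&'])
String 3: '#EiN' → invalid (bad char(s): ['#'])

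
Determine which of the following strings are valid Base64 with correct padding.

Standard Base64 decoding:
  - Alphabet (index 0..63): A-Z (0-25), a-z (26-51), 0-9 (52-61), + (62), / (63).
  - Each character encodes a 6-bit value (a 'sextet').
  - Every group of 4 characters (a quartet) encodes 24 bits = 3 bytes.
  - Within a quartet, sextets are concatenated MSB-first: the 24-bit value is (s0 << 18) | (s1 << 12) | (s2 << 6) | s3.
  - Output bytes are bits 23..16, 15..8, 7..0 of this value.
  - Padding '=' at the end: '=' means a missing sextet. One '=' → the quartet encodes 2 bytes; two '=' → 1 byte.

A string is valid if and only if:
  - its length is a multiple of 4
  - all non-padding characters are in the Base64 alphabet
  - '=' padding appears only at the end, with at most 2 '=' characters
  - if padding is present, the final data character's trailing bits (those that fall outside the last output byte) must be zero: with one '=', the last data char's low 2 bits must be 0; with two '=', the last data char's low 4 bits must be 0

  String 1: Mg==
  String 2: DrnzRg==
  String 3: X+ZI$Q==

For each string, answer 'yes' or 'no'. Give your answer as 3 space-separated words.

Answer: yes yes no

Derivation:
String 1: 'Mg==' → valid
String 2: 'DrnzRg==' → valid
String 3: 'X+ZI$Q==' → invalid (bad char(s): ['$'])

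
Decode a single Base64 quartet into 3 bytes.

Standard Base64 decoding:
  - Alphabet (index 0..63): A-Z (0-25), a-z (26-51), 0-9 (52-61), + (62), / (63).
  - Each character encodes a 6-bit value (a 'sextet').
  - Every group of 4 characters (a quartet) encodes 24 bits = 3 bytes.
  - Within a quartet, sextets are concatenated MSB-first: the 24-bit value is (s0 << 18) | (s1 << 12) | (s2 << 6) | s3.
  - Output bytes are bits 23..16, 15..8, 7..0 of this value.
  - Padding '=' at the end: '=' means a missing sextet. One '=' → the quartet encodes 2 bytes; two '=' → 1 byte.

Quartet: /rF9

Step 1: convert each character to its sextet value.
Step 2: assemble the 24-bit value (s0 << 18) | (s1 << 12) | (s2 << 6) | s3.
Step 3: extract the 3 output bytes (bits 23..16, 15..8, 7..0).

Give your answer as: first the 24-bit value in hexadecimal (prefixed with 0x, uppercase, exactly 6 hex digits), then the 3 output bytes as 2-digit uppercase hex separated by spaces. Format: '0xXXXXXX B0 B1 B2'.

Answer: 0xFEB17D FE B1 7D

Derivation:
Sextets: /=63, r=43, F=5, 9=61
24-bit: (63<<18) | (43<<12) | (5<<6) | 61
      = 0xFC0000 | 0x02B000 | 0x000140 | 0x00003D
      = 0xFEB17D
Bytes: (v>>16)&0xFF=FE, (v>>8)&0xFF=B1, v&0xFF=7D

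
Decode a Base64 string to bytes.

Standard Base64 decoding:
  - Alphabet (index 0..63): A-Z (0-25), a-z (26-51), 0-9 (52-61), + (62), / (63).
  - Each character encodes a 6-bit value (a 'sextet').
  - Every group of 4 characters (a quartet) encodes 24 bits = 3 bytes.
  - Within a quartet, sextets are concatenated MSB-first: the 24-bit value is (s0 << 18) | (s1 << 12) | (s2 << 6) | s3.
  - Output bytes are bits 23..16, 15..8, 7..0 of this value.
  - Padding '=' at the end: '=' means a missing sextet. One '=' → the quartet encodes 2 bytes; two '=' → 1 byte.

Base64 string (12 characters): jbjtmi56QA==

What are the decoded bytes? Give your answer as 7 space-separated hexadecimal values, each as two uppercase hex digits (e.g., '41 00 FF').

Answer: 8D B8 ED 9A 2E 7A 40

Derivation:
After char 0 ('j'=35): chars_in_quartet=1 acc=0x23 bytes_emitted=0
After char 1 ('b'=27): chars_in_quartet=2 acc=0x8DB bytes_emitted=0
After char 2 ('j'=35): chars_in_quartet=3 acc=0x236E3 bytes_emitted=0
After char 3 ('t'=45): chars_in_quartet=4 acc=0x8DB8ED -> emit 8D B8 ED, reset; bytes_emitted=3
After char 4 ('m'=38): chars_in_quartet=1 acc=0x26 bytes_emitted=3
After char 5 ('i'=34): chars_in_quartet=2 acc=0x9A2 bytes_emitted=3
After char 6 ('5'=57): chars_in_quartet=3 acc=0x268B9 bytes_emitted=3
After char 7 ('6'=58): chars_in_quartet=4 acc=0x9A2E7A -> emit 9A 2E 7A, reset; bytes_emitted=6
After char 8 ('Q'=16): chars_in_quartet=1 acc=0x10 bytes_emitted=6
After char 9 ('A'=0): chars_in_quartet=2 acc=0x400 bytes_emitted=6
Padding '==': partial quartet acc=0x400 -> emit 40; bytes_emitted=7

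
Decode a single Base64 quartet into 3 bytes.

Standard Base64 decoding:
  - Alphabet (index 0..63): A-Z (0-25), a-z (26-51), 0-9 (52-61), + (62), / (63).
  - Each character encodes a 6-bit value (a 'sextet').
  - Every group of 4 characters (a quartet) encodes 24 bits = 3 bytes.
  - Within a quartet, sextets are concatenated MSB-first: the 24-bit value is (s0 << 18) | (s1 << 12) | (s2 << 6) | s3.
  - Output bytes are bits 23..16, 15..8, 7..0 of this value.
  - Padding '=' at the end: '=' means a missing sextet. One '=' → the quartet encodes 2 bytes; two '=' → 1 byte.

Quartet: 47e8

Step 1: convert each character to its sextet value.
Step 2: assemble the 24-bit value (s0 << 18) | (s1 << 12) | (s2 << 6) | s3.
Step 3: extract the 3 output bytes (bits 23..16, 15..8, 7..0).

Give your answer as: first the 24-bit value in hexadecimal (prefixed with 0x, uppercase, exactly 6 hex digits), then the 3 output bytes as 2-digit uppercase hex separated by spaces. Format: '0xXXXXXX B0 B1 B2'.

Answer: 0xE3B7BC E3 B7 BC

Derivation:
Sextets: 4=56, 7=59, e=30, 8=60
24-bit: (56<<18) | (59<<12) | (30<<6) | 60
      = 0xE00000 | 0x03B000 | 0x000780 | 0x00003C
      = 0xE3B7BC
Bytes: (v>>16)&0xFF=E3, (v>>8)&0xFF=B7, v&0xFF=BC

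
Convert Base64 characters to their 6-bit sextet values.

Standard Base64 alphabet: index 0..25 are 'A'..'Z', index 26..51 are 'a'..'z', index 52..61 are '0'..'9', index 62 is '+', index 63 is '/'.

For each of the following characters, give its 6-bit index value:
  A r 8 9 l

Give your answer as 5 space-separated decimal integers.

Answer: 0 43 60 61 37

Derivation:
'A': A..Z range, ord('A') − ord('A') = 0
'r': a..z range, 26 + ord('r') − ord('a') = 43
'8': 0..9 range, 52 + ord('8') − ord('0') = 60
'9': 0..9 range, 52 + ord('9') − ord('0') = 61
'l': a..z range, 26 + ord('l') − ord('a') = 37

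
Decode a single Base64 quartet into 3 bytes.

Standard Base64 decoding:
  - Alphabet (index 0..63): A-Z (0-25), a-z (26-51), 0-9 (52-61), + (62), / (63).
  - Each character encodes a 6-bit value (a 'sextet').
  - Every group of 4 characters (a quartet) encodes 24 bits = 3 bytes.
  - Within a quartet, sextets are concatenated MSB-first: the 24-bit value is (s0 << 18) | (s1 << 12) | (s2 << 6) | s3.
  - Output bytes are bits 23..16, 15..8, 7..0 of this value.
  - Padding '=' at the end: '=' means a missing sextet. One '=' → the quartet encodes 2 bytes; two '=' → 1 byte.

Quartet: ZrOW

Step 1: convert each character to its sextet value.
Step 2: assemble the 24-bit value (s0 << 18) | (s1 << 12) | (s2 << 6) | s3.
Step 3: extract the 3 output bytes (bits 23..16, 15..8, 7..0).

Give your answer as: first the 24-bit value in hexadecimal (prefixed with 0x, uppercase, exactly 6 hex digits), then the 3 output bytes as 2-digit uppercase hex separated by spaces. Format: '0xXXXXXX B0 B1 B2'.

Answer: 0x66B396 66 B3 96

Derivation:
Sextets: Z=25, r=43, O=14, W=22
24-bit: (25<<18) | (43<<12) | (14<<6) | 22
      = 0x640000 | 0x02B000 | 0x000380 | 0x000016
      = 0x66B396
Bytes: (v>>16)&0xFF=66, (v>>8)&0xFF=B3, v&0xFF=96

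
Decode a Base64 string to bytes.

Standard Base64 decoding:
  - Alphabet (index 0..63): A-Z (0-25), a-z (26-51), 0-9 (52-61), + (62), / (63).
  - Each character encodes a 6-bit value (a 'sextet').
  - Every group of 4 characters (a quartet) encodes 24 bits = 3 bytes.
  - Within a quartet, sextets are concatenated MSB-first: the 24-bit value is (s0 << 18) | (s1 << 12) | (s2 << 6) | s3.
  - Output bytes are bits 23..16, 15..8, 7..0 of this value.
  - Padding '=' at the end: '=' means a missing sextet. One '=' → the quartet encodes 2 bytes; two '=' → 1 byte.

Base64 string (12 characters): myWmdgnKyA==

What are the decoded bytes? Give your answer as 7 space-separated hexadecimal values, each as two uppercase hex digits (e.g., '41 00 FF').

After char 0 ('m'=38): chars_in_quartet=1 acc=0x26 bytes_emitted=0
After char 1 ('y'=50): chars_in_quartet=2 acc=0x9B2 bytes_emitted=0
After char 2 ('W'=22): chars_in_quartet=3 acc=0x26C96 bytes_emitted=0
After char 3 ('m'=38): chars_in_quartet=4 acc=0x9B25A6 -> emit 9B 25 A6, reset; bytes_emitted=3
After char 4 ('d'=29): chars_in_quartet=1 acc=0x1D bytes_emitted=3
After char 5 ('g'=32): chars_in_quartet=2 acc=0x760 bytes_emitted=3
After char 6 ('n'=39): chars_in_quartet=3 acc=0x1D827 bytes_emitted=3
After char 7 ('K'=10): chars_in_quartet=4 acc=0x7609CA -> emit 76 09 CA, reset; bytes_emitted=6
After char 8 ('y'=50): chars_in_quartet=1 acc=0x32 bytes_emitted=6
After char 9 ('A'=0): chars_in_quartet=2 acc=0xC80 bytes_emitted=6
Padding '==': partial quartet acc=0xC80 -> emit C8; bytes_emitted=7

Answer: 9B 25 A6 76 09 CA C8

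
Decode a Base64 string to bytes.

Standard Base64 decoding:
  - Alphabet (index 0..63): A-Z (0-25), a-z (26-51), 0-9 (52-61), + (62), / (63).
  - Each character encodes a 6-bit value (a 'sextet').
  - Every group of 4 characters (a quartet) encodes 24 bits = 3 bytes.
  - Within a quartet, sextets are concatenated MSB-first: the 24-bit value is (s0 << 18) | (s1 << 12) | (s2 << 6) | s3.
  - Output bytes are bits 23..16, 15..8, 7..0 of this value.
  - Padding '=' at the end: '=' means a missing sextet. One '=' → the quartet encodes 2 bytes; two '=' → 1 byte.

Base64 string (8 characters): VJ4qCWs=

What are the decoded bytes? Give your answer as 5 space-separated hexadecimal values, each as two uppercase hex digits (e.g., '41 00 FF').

After char 0 ('V'=21): chars_in_quartet=1 acc=0x15 bytes_emitted=0
After char 1 ('J'=9): chars_in_quartet=2 acc=0x549 bytes_emitted=0
After char 2 ('4'=56): chars_in_quartet=3 acc=0x15278 bytes_emitted=0
After char 3 ('q'=42): chars_in_quartet=4 acc=0x549E2A -> emit 54 9E 2A, reset; bytes_emitted=3
After char 4 ('C'=2): chars_in_quartet=1 acc=0x2 bytes_emitted=3
After char 5 ('W'=22): chars_in_quartet=2 acc=0x96 bytes_emitted=3
After char 6 ('s'=44): chars_in_quartet=3 acc=0x25AC bytes_emitted=3
Padding '=': partial quartet acc=0x25AC -> emit 09 6B; bytes_emitted=5

Answer: 54 9E 2A 09 6B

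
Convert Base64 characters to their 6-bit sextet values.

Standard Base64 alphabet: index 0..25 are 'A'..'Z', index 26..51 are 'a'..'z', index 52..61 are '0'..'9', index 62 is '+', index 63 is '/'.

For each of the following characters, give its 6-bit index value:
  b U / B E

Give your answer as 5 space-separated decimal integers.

Answer: 27 20 63 1 4

Derivation:
'b': a..z range, 26 + ord('b') − ord('a') = 27
'U': A..Z range, ord('U') − ord('A') = 20
'/': index 63
'B': A..Z range, ord('B') − ord('A') = 1
'E': A..Z range, ord('E') − ord('A') = 4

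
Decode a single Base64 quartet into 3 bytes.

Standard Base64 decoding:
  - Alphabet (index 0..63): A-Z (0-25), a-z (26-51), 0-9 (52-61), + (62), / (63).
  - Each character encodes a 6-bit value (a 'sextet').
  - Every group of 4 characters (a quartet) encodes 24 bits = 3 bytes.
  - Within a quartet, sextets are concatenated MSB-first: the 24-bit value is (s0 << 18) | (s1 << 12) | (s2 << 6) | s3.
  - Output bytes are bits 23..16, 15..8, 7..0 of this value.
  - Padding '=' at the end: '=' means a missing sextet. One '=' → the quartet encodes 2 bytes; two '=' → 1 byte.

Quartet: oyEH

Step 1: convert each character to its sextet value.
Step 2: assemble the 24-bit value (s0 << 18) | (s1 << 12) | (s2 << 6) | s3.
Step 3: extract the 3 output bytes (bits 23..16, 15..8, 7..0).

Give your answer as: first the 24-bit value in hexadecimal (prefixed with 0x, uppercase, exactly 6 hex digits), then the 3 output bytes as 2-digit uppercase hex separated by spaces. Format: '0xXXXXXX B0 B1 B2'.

Sextets: o=40, y=50, E=4, H=7
24-bit: (40<<18) | (50<<12) | (4<<6) | 7
      = 0xA00000 | 0x032000 | 0x000100 | 0x000007
      = 0xA32107
Bytes: (v>>16)&0xFF=A3, (v>>8)&0xFF=21, v&0xFF=07

Answer: 0xA32107 A3 21 07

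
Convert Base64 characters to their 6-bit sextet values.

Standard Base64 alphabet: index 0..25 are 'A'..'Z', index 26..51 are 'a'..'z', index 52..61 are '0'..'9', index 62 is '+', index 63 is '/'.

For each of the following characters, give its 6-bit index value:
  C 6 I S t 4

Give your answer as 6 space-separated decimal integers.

'C': A..Z range, ord('C') − ord('A') = 2
'6': 0..9 range, 52 + ord('6') − ord('0') = 58
'I': A..Z range, ord('I') − ord('A') = 8
'S': A..Z range, ord('S') − ord('A') = 18
't': a..z range, 26 + ord('t') − ord('a') = 45
'4': 0..9 range, 52 + ord('4') − ord('0') = 56

Answer: 2 58 8 18 45 56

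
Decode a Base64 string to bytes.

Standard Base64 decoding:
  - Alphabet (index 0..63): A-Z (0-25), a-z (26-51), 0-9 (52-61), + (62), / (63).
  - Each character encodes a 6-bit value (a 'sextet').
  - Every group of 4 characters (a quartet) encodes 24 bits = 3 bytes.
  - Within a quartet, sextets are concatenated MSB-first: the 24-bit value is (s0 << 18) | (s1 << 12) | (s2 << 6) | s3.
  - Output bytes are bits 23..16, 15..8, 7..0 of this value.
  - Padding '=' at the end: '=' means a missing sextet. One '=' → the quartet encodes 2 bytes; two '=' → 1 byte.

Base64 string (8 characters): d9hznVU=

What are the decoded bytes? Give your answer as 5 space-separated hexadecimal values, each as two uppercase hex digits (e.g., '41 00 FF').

After char 0 ('d'=29): chars_in_quartet=1 acc=0x1D bytes_emitted=0
After char 1 ('9'=61): chars_in_quartet=2 acc=0x77D bytes_emitted=0
After char 2 ('h'=33): chars_in_quartet=3 acc=0x1DF61 bytes_emitted=0
After char 3 ('z'=51): chars_in_quartet=4 acc=0x77D873 -> emit 77 D8 73, reset; bytes_emitted=3
After char 4 ('n'=39): chars_in_quartet=1 acc=0x27 bytes_emitted=3
After char 5 ('V'=21): chars_in_quartet=2 acc=0x9D5 bytes_emitted=3
After char 6 ('U'=20): chars_in_quartet=3 acc=0x27554 bytes_emitted=3
Padding '=': partial quartet acc=0x27554 -> emit 9D 55; bytes_emitted=5

Answer: 77 D8 73 9D 55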